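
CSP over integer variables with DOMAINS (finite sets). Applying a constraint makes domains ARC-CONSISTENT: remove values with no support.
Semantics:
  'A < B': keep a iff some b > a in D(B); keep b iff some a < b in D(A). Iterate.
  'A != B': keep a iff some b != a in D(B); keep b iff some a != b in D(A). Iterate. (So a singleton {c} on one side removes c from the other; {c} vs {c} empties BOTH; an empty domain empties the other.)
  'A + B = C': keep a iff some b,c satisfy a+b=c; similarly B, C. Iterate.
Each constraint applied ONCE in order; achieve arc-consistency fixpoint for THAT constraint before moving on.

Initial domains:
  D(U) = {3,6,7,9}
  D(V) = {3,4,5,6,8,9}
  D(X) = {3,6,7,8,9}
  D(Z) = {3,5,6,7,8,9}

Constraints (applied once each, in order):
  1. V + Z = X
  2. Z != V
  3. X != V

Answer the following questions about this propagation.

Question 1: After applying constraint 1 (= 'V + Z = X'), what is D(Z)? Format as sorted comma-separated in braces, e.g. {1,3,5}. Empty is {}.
Constraint 1 (V + Z = X) on D(V)={3,4,5,6,8,9} D(Z)={3,5,6,7,8,9} D(X)={3,6,7,8,9}: V {3,4,5,6,8,9}->{3,4,5,6}; Z {3,5,6,7,8,9}->{3,5,6}; X {3,6,7,8,9}->{6,7,8,9}
So after constraint 1: D(Z) = {3,5,6}

Answer: {3,5,6}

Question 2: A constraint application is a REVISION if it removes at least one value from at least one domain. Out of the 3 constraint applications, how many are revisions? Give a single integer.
Answer: 1

Derivation:
Constraint 1 (V + Z = X) on D(V)={3,4,5,6,8,9} D(Z)={3,5,6,7,8,9} D(X)={3,6,7,8,9}: V {3,4,5,6,8,9}->{3,4,5,6}; Z {3,5,6,7,8,9}->{3,5,6}; X {3,6,7,8,9}->{6,7,8,9} => REVISION
Constraint 2 (Z != V) on D(Z)={3,5,6} D(V)={3,4,5,6}: no change => not a revision
Constraint 3 (X != V) on D(X)={6,7,8,9} D(V)={3,4,5,6}: no change => not a revision
Total revisions = 1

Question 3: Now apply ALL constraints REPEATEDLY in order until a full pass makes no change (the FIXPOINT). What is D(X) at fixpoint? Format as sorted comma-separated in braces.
Answer: {6,7,8,9}

Derivation:
pass 0 (initial): D(X)={3,6,7,8,9}
pass 1: V {3,4,5,6,8,9}->{3,4,5,6}; X {3,6,7,8,9}->{6,7,8,9}; Z {3,5,6,7,8,9}->{3,5,6}
pass 2: no change
Fixpoint after 2 passes: D(X) = {6,7,8,9}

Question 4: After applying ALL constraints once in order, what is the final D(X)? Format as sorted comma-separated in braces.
Constraint 1 (V + Z = X) on D(V)={3,4,5,6,8,9} D(Z)={3,5,6,7,8,9} D(X)={3,6,7,8,9}: V {3,4,5,6,8,9}->{3,4,5,6}; Z {3,5,6,7,8,9}->{3,5,6}; X {3,6,7,8,9}->{6,7,8,9}
Constraint 2 (Z != V) on D(Z)={3,5,6} D(V)={3,4,5,6}: no change
Constraint 3 (X != V) on D(X)={6,7,8,9} D(V)={3,4,5,6}: no change
So after all 3 constraints: D(X) = {6,7,8,9}

Answer: {6,7,8,9}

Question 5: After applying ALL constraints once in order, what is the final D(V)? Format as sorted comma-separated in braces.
Answer: {3,4,5,6}

Derivation:
Constraint 1 (V + Z = X) on D(V)={3,4,5,6,8,9} D(Z)={3,5,6,7,8,9} D(X)={3,6,7,8,9}: V {3,4,5,6,8,9}->{3,4,5,6}; Z {3,5,6,7,8,9}->{3,5,6}; X {3,6,7,8,9}->{6,7,8,9}
Constraint 2 (Z != V) on D(Z)={3,5,6} D(V)={3,4,5,6}: no change
Constraint 3 (X != V) on D(X)={6,7,8,9} D(V)={3,4,5,6}: no change
So after all 3 constraints: D(V) = {3,4,5,6}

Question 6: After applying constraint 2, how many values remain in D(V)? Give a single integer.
Constraint 1 (V + Z = X) on D(V)={3,4,5,6,8,9} D(Z)={3,5,6,7,8,9} D(X)={3,6,7,8,9}: V {3,4,5,6,8,9}->{3,4,5,6}; Z {3,5,6,7,8,9}->{3,5,6}; X {3,6,7,8,9}->{6,7,8,9}
Constraint 2 (Z != V) on D(Z)={3,5,6} D(V)={3,4,5,6}: no change
So after constraint 2: D(V)={3,4,5,6}, size = 4

Answer: 4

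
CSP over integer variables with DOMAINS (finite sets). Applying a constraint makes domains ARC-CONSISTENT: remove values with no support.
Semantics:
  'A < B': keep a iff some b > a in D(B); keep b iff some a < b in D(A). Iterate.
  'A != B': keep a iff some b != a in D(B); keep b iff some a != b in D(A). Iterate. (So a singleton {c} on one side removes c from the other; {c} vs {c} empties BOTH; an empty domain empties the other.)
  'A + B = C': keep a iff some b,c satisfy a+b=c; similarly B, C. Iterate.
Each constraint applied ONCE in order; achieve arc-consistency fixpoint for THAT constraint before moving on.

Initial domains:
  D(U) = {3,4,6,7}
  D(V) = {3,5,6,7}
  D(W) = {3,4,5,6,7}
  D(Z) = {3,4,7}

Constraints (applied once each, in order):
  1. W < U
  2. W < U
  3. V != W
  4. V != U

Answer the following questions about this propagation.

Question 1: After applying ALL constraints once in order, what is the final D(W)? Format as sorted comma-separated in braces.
Answer: {3,4,5,6}

Derivation:
Constraint 1 (W < U) on D(W)={3,4,5,6,7} D(U)={3,4,6,7}: W {3,4,5,6,7}->{3,4,5,6}; U {3,4,6,7}->{4,6,7}
Constraint 2 (W < U) on D(W)={3,4,5,6} D(U)={4,6,7}: no change
Constraint 3 (V != W) on D(V)={3,5,6,7} D(W)={3,4,5,6}: no change
Constraint 4 (V != U) on D(V)={3,5,6,7} D(U)={4,6,7}: no change
So after all 4 constraints: D(W) = {3,4,5,6}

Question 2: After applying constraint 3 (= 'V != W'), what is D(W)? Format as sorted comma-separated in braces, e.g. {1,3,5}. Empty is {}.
Answer: {3,4,5,6}

Derivation:
Constraint 1 (W < U) on D(W)={3,4,5,6,7} D(U)={3,4,6,7}: W {3,4,5,6,7}->{3,4,5,6}; U {3,4,6,7}->{4,6,7}
Constraint 2 (W < U) on D(W)={3,4,5,6} D(U)={4,6,7}: no change
Constraint 3 (V != W) on D(V)={3,5,6,7} D(W)={3,4,5,6}: no change
So after constraint 3: D(W) = {3,4,5,6}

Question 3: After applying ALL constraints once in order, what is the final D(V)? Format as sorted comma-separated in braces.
Answer: {3,5,6,7}

Derivation:
Constraint 1 (W < U) on D(W)={3,4,5,6,7} D(U)={3,4,6,7}: W {3,4,5,6,7}->{3,4,5,6}; U {3,4,6,7}->{4,6,7}
Constraint 2 (W < U) on D(W)={3,4,5,6} D(U)={4,6,7}: no change
Constraint 3 (V != W) on D(V)={3,5,6,7} D(W)={3,4,5,6}: no change
Constraint 4 (V != U) on D(V)={3,5,6,7} D(U)={4,6,7}: no change
So after all 4 constraints: D(V) = {3,5,6,7}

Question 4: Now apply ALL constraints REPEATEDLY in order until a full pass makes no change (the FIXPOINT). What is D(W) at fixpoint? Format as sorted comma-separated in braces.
pass 0 (initial): D(W)={3,4,5,6,7}
pass 1: U {3,4,6,7}->{4,6,7}; W {3,4,5,6,7}->{3,4,5,6}
pass 2: no change
Fixpoint after 2 passes: D(W) = {3,4,5,6}

Answer: {3,4,5,6}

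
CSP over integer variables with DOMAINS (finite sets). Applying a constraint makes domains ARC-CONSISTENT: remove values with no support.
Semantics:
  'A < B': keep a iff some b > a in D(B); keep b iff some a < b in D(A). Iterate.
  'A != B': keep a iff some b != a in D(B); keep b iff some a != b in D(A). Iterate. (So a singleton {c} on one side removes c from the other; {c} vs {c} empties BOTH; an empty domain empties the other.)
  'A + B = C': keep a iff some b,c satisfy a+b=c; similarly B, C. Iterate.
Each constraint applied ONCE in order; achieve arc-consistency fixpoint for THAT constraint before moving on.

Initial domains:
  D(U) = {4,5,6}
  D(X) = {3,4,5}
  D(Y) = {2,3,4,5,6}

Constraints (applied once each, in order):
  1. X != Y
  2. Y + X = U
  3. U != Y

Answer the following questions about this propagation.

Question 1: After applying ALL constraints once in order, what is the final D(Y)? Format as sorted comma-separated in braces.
Answer: {2,3}

Derivation:
Constraint 1 (X != Y) on D(X)={3,4,5} D(Y)={2,3,4,5,6}: no change
Constraint 2 (Y + X = U) on D(Y)={2,3,4,5,6} D(X)={3,4,5} D(U)={4,5,6}: Y {2,3,4,5,6}->{2,3}; X {3,4,5}->{3,4}; U {4,5,6}->{5,6}
Constraint 3 (U != Y) on D(U)={5,6} D(Y)={2,3}: no change
So after all 3 constraints: D(Y) = {2,3}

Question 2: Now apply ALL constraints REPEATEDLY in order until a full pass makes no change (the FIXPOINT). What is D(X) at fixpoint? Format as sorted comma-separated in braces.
pass 0 (initial): D(X)={3,4,5}
pass 1: U {4,5,6}->{5,6}; X {3,4,5}->{3,4}; Y {2,3,4,5,6}->{2,3}
pass 2: no change
Fixpoint after 2 passes: D(X) = {3,4}

Answer: {3,4}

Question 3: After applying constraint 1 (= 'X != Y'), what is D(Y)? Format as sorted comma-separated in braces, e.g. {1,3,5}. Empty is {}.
Answer: {2,3,4,5,6}

Derivation:
Constraint 1 (X != Y) on D(X)={3,4,5} D(Y)={2,3,4,5,6}: no change
So after constraint 1: D(Y) = {2,3,4,5,6}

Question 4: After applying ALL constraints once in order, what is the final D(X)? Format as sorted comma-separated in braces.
Constraint 1 (X != Y) on D(X)={3,4,5} D(Y)={2,3,4,5,6}: no change
Constraint 2 (Y + X = U) on D(Y)={2,3,4,5,6} D(X)={3,4,5} D(U)={4,5,6}: Y {2,3,4,5,6}->{2,3}; X {3,4,5}->{3,4}; U {4,5,6}->{5,6}
Constraint 3 (U != Y) on D(U)={5,6} D(Y)={2,3}: no change
So after all 3 constraints: D(X) = {3,4}

Answer: {3,4}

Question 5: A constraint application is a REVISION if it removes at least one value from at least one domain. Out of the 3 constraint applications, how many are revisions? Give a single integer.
Constraint 1 (X != Y) on D(X)={3,4,5} D(Y)={2,3,4,5,6}: no change => not a revision
Constraint 2 (Y + X = U) on D(Y)={2,3,4,5,6} D(X)={3,4,5} D(U)={4,5,6}: Y {2,3,4,5,6}->{2,3}; X {3,4,5}->{3,4}; U {4,5,6}->{5,6} => REVISION
Constraint 3 (U != Y) on D(U)={5,6} D(Y)={2,3}: no change => not a revision
Total revisions = 1

Answer: 1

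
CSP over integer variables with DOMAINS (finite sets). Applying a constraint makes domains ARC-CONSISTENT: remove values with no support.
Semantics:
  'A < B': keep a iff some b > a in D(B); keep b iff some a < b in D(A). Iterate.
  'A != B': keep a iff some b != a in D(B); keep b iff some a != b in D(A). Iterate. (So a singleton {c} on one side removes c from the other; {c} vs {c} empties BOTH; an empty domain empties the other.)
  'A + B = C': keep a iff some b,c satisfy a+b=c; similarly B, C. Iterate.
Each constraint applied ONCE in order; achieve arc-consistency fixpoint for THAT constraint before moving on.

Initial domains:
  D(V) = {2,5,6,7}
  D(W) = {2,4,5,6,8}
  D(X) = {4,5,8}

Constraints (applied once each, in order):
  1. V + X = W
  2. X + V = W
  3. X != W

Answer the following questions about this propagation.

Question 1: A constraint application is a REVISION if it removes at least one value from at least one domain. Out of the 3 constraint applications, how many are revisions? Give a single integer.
Constraint 1 (V + X = W) on D(V)={2,5,6,7} D(X)={4,5,8} D(W)={2,4,5,6,8}: V {2,5,6,7}->{2}; X {4,5,8}->{4}; W {2,4,5,6,8}->{6} => REVISION
Constraint 2 (X + V = W) on D(X)={4} D(V)={2} D(W)={6}: no change => not a revision
Constraint 3 (X != W) on D(X)={4} D(W)={6}: no change => not a revision
Total revisions = 1

Answer: 1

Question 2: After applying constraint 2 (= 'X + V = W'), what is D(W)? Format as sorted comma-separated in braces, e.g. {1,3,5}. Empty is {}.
Constraint 1 (V + X = W) on D(V)={2,5,6,7} D(X)={4,5,8} D(W)={2,4,5,6,8}: V {2,5,6,7}->{2}; X {4,5,8}->{4}; W {2,4,5,6,8}->{6}
Constraint 2 (X + V = W) on D(X)={4} D(V)={2} D(W)={6}: no change
So after constraint 2: D(W) = {6}

Answer: {6}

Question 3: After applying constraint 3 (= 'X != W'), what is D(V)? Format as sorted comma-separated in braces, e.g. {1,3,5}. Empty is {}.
Constraint 1 (V + X = W) on D(V)={2,5,6,7} D(X)={4,5,8} D(W)={2,4,5,6,8}: V {2,5,6,7}->{2}; X {4,5,8}->{4}; W {2,4,5,6,8}->{6}
Constraint 2 (X + V = W) on D(X)={4} D(V)={2} D(W)={6}: no change
Constraint 3 (X != W) on D(X)={4} D(W)={6}: no change
So after constraint 3: D(V) = {2}

Answer: {2}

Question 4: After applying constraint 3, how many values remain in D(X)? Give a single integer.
Constraint 1 (V + X = W) on D(V)={2,5,6,7} D(X)={4,5,8} D(W)={2,4,5,6,8}: V {2,5,6,7}->{2}; X {4,5,8}->{4}; W {2,4,5,6,8}->{6}
Constraint 2 (X + V = W) on D(X)={4} D(V)={2} D(W)={6}: no change
Constraint 3 (X != W) on D(X)={4} D(W)={6}: no change
So after constraint 3: D(X)={4}, size = 1

Answer: 1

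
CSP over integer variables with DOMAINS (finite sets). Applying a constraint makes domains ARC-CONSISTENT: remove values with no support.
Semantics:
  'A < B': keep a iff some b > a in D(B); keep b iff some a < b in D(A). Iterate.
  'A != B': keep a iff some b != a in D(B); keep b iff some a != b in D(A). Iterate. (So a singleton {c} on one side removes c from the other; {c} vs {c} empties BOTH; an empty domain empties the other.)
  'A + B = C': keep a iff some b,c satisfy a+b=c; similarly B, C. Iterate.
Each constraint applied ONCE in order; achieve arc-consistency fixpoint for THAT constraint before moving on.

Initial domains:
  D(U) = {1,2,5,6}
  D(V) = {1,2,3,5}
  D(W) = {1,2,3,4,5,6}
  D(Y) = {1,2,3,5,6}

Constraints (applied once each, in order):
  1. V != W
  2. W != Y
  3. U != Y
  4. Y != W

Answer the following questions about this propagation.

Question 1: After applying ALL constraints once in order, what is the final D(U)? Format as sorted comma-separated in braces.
Constraint 1 (V != W) on D(V)={1,2,3,5} D(W)={1,2,3,4,5,6}: no change
Constraint 2 (W != Y) on D(W)={1,2,3,4,5,6} D(Y)={1,2,3,5,6}: no change
Constraint 3 (U != Y) on D(U)={1,2,5,6} D(Y)={1,2,3,5,6}: no change
Constraint 4 (Y != W) on D(Y)={1,2,3,5,6} D(W)={1,2,3,4,5,6}: no change
So after all 4 constraints: D(U) = {1,2,5,6}

Answer: {1,2,5,6}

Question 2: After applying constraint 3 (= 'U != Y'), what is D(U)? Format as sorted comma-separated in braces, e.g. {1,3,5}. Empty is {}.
Constraint 1 (V != W) on D(V)={1,2,3,5} D(W)={1,2,3,4,5,6}: no change
Constraint 2 (W != Y) on D(W)={1,2,3,4,5,6} D(Y)={1,2,3,5,6}: no change
Constraint 3 (U != Y) on D(U)={1,2,5,6} D(Y)={1,2,3,5,6}: no change
So after constraint 3: D(U) = {1,2,5,6}

Answer: {1,2,5,6}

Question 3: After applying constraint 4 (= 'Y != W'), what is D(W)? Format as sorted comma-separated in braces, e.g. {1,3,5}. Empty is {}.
Answer: {1,2,3,4,5,6}

Derivation:
Constraint 1 (V != W) on D(V)={1,2,3,5} D(W)={1,2,3,4,5,6}: no change
Constraint 2 (W != Y) on D(W)={1,2,3,4,5,6} D(Y)={1,2,3,5,6}: no change
Constraint 3 (U != Y) on D(U)={1,2,5,6} D(Y)={1,2,3,5,6}: no change
Constraint 4 (Y != W) on D(Y)={1,2,3,5,6} D(W)={1,2,3,4,5,6}: no change
So after constraint 4: D(W) = {1,2,3,4,5,6}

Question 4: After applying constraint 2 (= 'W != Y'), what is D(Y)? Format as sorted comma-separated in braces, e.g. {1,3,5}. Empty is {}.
Answer: {1,2,3,5,6}

Derivation:
Constraint 1 (V != W) on D(V)={1,2,3,5} D(W)={1,2,3,4,5,6}: no change
Constraint 2 (W != Y) on D(W)={1,2,3,4,5,6} D(Y)={1,2,3,5,6}: no change
So after constraint 2: D(Y) = {1,2,3,5,6}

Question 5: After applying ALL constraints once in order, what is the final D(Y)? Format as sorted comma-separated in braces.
Answer: {1,2,3,5,6}

Derivation:
Constraint 1 (V != W) on D(V)={1,2,3,5} D(W)={1,2,3,4,5,6}: no change
Constraint 2 (W != Y) on D(W)={1,2,3,4,5,6} D(Y)={1,2,3,5,6}: no change
Constraint 3 (U != Y) on D(U)={1,2,5,6} D(Y)={1,2,3,5,6}: no change
Constraint 4 (Y != W) on D(Y)={1,2,3,5,6} D(W)={1,2,3,4,5,6}: no change
So after all 4 constraints: D(Y) = {1,2,3,5,6}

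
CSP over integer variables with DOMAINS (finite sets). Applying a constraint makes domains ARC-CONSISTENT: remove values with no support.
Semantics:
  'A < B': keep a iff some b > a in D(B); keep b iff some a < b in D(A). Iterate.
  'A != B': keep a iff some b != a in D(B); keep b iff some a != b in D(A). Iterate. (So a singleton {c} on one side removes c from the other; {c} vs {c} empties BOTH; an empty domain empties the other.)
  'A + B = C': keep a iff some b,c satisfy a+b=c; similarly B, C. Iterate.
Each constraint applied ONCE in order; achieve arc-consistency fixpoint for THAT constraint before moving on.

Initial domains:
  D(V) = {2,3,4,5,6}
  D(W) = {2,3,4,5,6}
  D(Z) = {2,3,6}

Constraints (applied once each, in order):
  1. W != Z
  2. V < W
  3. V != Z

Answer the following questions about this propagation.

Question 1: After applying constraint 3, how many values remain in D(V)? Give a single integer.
Constraint 1 (W != Z) on D(W)={2,3,4,5,6} D(Z)={2,3,6}: no change
Constraint 2 (V < W) on D(V)={2,3,4,5,6} D(W)={2,3,4,5,6}: V {2,3,4,5,6}->{2,3,4,5}; W {2,3,4,5,6}->{3,4,5,6}
Constraint 3 (V != Z) on D(V)={2,3,4,5} D(Z)={2,3,6}: no change
So after constraint 3: D(V)={2,3,4,5}, size = 4

Answer: 4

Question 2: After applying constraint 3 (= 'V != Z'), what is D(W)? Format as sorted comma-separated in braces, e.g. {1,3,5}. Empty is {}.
Answer: {3,4,5,6}

Derivation:
Constraint 1 (W != Z) on D(W)={2,3,4,5,6} D(Z)={2,3,6}: no change
Constraint 2 (V < W) on D(V)={2,3,4,5,6} D(W)={2,3,4,5,6}: V {2,3,4,5,6}->{2,3,4,5}; W {2,3,4,5,6}->{3,4,5,6}
Constraint 3 (V != Z) on D(V)={2,3,4,5} D(Z)={2,3,6}: no change
So after constraint 3: D(W) = {3,4,5,6}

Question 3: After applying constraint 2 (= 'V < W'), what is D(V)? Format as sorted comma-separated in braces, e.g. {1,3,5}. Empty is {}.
Constraint 1 (W != Z) on D(W)={2,3,4,5,6} D(Z)={2,3,6}: no change
Constraint 2 (V < W) on D(V)={2,3,4,5,6} D(W)={2,3,4,5,6}: V {2,3,4,5,6}->{2,3,4,5}; W {2,3,4,5,6}->{3,4,5,6}
So after constraint 2: D(V) = {2,3,4,5}

Answer: {2,3,4,5}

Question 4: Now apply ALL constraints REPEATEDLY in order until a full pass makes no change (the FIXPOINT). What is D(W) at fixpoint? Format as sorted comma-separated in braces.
Answer: {3,4,5,6}

Derivation:
pass 0 (initial): D(W)={2,3,4,5,6}
pass 1: V {2,3,4,5,6}->{2,3,4,5}; W {2,3,4,5,6}->{3,4,5,6}
pass 2: no change
Fixpoint after 2 passes: D(W) = {3,4,5,6}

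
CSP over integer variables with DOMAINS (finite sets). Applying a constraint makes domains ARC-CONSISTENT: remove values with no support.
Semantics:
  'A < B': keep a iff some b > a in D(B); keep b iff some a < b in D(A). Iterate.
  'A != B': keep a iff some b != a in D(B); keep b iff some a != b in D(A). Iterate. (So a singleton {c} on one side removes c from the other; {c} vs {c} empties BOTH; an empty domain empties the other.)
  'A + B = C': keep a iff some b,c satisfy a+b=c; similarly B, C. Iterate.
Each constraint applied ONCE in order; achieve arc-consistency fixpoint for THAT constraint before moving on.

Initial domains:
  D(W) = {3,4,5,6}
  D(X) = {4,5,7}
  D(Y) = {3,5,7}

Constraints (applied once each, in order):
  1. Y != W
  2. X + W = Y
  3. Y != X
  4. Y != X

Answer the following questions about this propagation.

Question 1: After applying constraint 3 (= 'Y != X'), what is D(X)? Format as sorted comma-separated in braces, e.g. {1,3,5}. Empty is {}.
Answer: {4}

Derivation:
Constraint 1 (Y != W) on D(Y)={3,5,7} D(W)={3,4,5,6}: no change
Constraint 2 (X + W = Y) on D(X)={4,5,7} D(W)={3,4,5,6} D(Y)={3,5,7}: X {4,5,7}->{4}; W {3,4,5,6}->{3}; Y {3,5,7}->{7}
Constraint 3 (Y != X) on D(Y)={7} D(X)={4}: no change
So after constraint 3: D(X) = {4}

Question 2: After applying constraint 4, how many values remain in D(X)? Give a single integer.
Constraint 1 (Y != W) on D(Y)={3,5,7} D(W)={3,4,5,6}: no change
Constraint 2 (X + W = Y) on D(X)={4,5,7} D(W)={3,4,5,6} D(Y)={3,5,7}: X {4,5,7}->{4}; W {3,4,5,6}->{3}; Y {3,5,7}->{7}
Constraint 3 (Y != X) on D(Y)={7} D(X)={4}: no change
Constraint 4 (Y != X) on D(Y)={7} D(X)={4}: no change
So after constraint 4: D(X)={4}, size = 1

Answer: 1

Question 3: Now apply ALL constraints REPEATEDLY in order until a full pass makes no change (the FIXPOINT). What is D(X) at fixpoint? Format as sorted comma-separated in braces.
Answer: {4}

Derivation:
pass 0 (initial): D(X)={4,5,7}
pass 1: W {3,4,5,6}->{3}; X {4,5,7}->{4}; Y {3,5,7}->{7}
pass 2: no change
Fixpoint after 2 passes: D(X) = {4}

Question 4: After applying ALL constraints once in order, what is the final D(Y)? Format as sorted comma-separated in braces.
Answer: {7}

Derivation:
Constraint 1 (Y != W) on D(Y)={3,5,7} D(W)={3,4,5,6}: no change
Constraint 2 (X + W = Y) on D(X)={4,5,7} D(W)={3,4,5,6} D(Y)={3,5,7}: X {4,5,7}->{4}; W {3,4,5,6}->{3}; Y {3,5,7}->{7}
Constraint 3 (Y != X) on D(Y)={7} D(X)={4}: no change
Constraint 4 (Y != X) on D(Y)={7} D(X)={4}: no change
So after all 4 constraints: D(Y) = {7}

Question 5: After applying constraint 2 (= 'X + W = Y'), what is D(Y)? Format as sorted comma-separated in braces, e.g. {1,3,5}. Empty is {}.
Constraint 1 (Y != W) on D(Y)={3,5,7} D(W)={3,4,5,6}: no change
Constraint 2 (X + W = Y) on D(X)={4,5,7} D(W)={3,4,5,6} D(Y)={3,5,7}: X {4,5,7}->{4}; W {3,4,5,6}->{3}; Y {3,5,7}->{7}
So after constraint 2: D(Y) = {7}

Answer: {7}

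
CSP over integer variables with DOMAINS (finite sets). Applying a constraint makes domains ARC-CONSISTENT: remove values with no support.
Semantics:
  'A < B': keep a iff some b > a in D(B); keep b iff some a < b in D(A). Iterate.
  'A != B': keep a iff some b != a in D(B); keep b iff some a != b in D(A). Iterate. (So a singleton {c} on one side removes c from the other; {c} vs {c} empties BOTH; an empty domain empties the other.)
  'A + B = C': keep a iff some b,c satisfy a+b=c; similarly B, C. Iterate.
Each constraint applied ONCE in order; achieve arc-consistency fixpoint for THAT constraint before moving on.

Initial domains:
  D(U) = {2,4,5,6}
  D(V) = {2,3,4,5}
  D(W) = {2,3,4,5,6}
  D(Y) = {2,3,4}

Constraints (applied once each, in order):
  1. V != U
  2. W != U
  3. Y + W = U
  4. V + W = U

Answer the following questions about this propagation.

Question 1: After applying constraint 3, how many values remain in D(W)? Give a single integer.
Answer: 3

Derivation:
Constraint 1 (V != U) on D(V)={2,3,4,5} D(U)={2,4,5,6}: no change
Constraint 2 (W != U) on D(W)={2,3,4,5,6} D(U)={2,4,5,6}: no change
Constraint 3 (Y + W = U) on D(Y)={2,3,4} D(W)={2,3,4,5,6} D(U)={2,4,5,6}: W {2,3,4,5,6}->{2,3,4}; U {2,4,5,6}->{4,5,6}
So after constraint 3: D(W)={2,3,4}, size = 3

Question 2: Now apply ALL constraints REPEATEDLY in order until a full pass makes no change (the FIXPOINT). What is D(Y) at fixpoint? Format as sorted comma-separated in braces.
pass 0 (initial): D(Y)={2,3,4}
pass 1: U {2,4,5,6}->{4,5,6}; V {2,3,4,5}->{2,3,4}; W {2,3,4,5,6}->{2,3,4}
pass 2: no change
Fixpoint after 2 passes: D(Y) = {2,3,4}

Answer: {2,3,4}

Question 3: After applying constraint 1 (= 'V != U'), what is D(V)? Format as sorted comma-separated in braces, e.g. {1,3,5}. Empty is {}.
Constraint 1 (V != U) on D(V)={2,3,4,5} D(U)={2,4,5,6}: no change
So after constraint 1: D(V) = {2,3,4,5}

Answer: {2,3,4,5}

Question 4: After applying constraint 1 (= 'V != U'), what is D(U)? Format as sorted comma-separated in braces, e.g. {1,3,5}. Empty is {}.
Answer: {2,4,5,6}

Derivation:
Constraint 1 (V != U) on D(V)={2,3,4,5} D(U)={2,4,5,6}: no change
So after constraint 1: D(U) = {2,4,5,6}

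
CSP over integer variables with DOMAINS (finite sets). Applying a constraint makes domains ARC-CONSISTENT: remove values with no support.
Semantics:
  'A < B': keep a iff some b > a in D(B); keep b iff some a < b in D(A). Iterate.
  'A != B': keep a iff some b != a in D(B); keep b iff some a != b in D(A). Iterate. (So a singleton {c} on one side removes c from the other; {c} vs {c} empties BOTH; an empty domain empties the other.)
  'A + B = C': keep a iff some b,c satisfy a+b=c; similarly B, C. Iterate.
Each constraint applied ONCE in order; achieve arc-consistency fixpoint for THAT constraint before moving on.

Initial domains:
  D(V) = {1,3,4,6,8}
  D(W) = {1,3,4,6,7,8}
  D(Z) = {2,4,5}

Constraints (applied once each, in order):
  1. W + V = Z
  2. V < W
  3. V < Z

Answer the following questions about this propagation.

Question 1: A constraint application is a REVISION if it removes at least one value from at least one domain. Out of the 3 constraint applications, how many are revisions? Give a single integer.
Answer: 2

Derivation:
Constraint 1 (W + V = Z) on D(W)={1,3,4,6,7,8} D(V)={1,3,4,6,8} D(Z)={2,4,5}: W {1,3,4,6,7,8}->{1,3,4}; V {1,3,4,6,8}->{1,3,4} => REVISION
Constraint 2 (V < W) on D(V)={1,3,4} D(W)={1,3,4}: V {1,3,4}->{1,3}; W {1,3,4}->{3,4} => REVISION
Constraint 3 (V < Z) on D(V)={1,3} D(Z)={2,4,5}: no change => not a revision
Total revisions = 2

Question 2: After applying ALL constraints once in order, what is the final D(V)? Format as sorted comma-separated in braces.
Constraint 1 (W + V = Z) on D(W)={1,3,4,6,7,8} D(V)={1,3,4,6,8} D(Z)={2,4,5}: W {1,3,4,6,7,8}->{1,3,4}; V {1,3,4,6,8}->{1,3,4}
Constraint 2 (V < W) on D(V)={1,3,4} D(W)={1,3,4}: V {1,3,4}->{1,3}; W {1,3,4}->{3,4}
Constraint 3 (V < Z) on D(V)={1,3} D(Z)={2,4,5}: no change
So after all 3 constraints: D(V) = {1,3}

Answer: {1,3}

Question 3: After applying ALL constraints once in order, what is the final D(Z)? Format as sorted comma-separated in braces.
Constraint 1 (W + V = Z) on D(W)={1,3,4,6,7,8} D(V)={1,3,4,6,8} D(Z)={2,4,5}: W {1,3,4,6,7,8}->{1,3,4}; V {1,3,4,6,8}->{1,3,4}
Constraint 2 (V < W) on D(V)={1,3,4} D(W)={1,3,4}: V {1,3,4}->{1,3}; W {1,3,4}->{3,4}
Constraint 3 (V < Z) on D(V)={1,3} D(Z)={2,4,5}: no change
So after all 3 constraints: D(Z) = {2,4,5}

Answer: {2,4,5}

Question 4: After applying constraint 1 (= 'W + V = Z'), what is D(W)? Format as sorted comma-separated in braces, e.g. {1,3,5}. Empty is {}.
Answer: {1,3,4}

Derivation:
Constraint 1 (W + V = Z) on D(W)={1,3,4,6,7,8} D(V)={1,3,4,6,8} D(Z)={2,4,5}: W {1,3,4,6,7,8}->{1,3,4}; V {1,3,4,6,8}->{1,3,4}
So after constraint 1: D(W) = {1,3,4}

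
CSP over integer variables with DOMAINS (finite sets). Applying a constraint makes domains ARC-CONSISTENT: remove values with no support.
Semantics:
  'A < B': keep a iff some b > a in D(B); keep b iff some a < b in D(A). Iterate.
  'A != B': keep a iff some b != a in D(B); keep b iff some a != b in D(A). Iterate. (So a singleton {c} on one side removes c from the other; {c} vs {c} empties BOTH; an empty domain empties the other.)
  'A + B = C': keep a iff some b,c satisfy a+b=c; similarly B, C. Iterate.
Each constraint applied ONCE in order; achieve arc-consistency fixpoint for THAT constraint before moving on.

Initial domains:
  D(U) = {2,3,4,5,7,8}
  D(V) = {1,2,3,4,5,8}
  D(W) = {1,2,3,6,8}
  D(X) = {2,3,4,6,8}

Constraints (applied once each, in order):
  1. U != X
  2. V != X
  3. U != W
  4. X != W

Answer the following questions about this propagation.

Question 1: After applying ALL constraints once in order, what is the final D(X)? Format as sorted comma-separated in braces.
Answer: {2,3,4,6,8}

Derivation:
Constraint 1 (U != X) on D(U)={2,3,4,5,7,8} D(X)={2,3,4,6,8}: no change
Constraint 2 (V != X) on D(V)={1,2,3,4,5,8} D(X)={2,3,4,6,8}: no change
Constraint 3 (U != W) on D(U)={2,3,4,5,7,8} D(W)={1,2,3,6,8}: no change
Constraint 4 (X != W) on D(X)={2,3,4,6,8} D(W)={1,2,3,6,8}: no change
So after all 4 constraints: D(X) = {2,3,4,6,8}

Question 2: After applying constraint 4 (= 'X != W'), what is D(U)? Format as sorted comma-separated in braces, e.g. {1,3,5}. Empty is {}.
Constraint 1 (U != X) on D(U)={2,3,4,5,7,8} D(X)={2,3,4,6,8}: no change
Constraint 2 (V != X) on D(V)={1,2,3,4,5,8} D(X)={2,3,4,6,8}: no change
Constraint 3 (U != W) on D(U)={2,3,4,5,7,8} D(W)={1,2,3,6,8}: no change
Constraint 4 (X != W) on D(X)={2,3,4,6,8} D(W)={1,2,3,6,8}: no change
So after constraint 4: D(U) = {2,3,4,5,7,8}

Answer: {2,3,4,5,7,8}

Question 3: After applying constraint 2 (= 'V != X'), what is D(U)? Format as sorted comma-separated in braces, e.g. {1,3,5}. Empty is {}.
Answer: {2,3,4,5,7,8}

Derivation:
Constraint 1 (U != X) on D(U)={2,3,4,5,7,8} D(X)={2,3,4,6,8}: no change
Constraint 2 (V != X) on D(V)={1,2,3,4,5,8} D(X)={2,3,4,6,8}: no change
So after constraint 2: D(U) = {2,3,4,5,7,8}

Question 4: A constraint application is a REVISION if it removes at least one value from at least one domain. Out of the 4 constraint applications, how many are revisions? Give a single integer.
Constraint 1 (U != X) on D(U)={2,3,4,5,7,8} D(X)={2,3,4,6,8}: no change => not a revision
Constraint 2 (V != X) on D(V)={1,2,3,4,5,8} D(X)={2,3,4,6,8}: no change => not a revision
Constraint 3 (U != W) on D(U)={2,3,4,5,7,8} D(W)={1,2,3,6,8}: no change => not a revision
Constraint 4 (X != W) on D(X)={2,3,4,6,8} D(W)={1,2,3,6,8}: no change => not a revision
Total revisions = 0

Answer: 0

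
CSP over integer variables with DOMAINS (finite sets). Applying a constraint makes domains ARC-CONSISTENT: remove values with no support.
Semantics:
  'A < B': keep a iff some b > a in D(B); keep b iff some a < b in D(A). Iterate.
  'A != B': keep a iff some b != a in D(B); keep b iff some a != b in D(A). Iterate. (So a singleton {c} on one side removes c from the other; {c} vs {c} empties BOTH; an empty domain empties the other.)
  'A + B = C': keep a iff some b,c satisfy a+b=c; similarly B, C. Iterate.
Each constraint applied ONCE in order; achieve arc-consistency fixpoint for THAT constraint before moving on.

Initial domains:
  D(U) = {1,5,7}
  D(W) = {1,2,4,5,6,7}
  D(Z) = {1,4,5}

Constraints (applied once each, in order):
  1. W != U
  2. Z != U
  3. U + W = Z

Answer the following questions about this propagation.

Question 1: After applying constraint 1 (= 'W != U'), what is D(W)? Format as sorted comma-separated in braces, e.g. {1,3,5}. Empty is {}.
Answer: {1,2,4,5,6,7}

Derivation:
Constraint 1 (W != U) on D(W)={1,2,4,5,6,7} D(U)={1,5,7}: no change
So after constraint 1: D(W) = {1,2,4,5,6,7}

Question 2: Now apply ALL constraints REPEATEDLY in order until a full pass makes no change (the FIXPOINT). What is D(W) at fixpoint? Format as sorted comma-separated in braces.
pass 0 (initial): D(W)={1,2,4,5,6,7}
pass 1: U {1,5,7}->{1}; W {1,2,4,5,6,7}->{4}; Z {1,4,5}->{5}
pass 2: no change
Fixpoint after 2 passes: D(W) = {4}

Answer: {4}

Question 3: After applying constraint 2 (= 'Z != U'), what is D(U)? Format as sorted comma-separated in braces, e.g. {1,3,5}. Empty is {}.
Constraint 1 (W != U) on D(W)={1,2,4,5,6,7} D(U)={1,5,7}: no change
Constraint 2 (Z != U) on D(Z)={1,4,5} D(U)={1,5,7}: no change
So after constraint 2: D(U) = {1,5,7}

Answer: {1,5,7}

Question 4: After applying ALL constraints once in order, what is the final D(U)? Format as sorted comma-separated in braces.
Answer: {1}

Derivation:
Constraint 1 (W != U) on D(W)={1,2,4,5,6,7} D(U)={1,5,7}: no change
Constraint 2 (Z != U) on D(Z)={1,4,5} D(U)={1,5,7}: no change
Constraint 3 (U + W = Z) on D(U)={1,5,7} D(W)={1,2,4,5,6,7} D(Z)={1,4,5}: U {1,5,7}->{1}; W {1,2,4,5,6,7}->{4}; Z {1,4,5}->{5}
So after all 3 constraints: D(U) = {1}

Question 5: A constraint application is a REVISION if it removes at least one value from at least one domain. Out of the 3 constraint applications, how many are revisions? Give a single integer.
Constraint 1 (W != U) on D(W)={1,2,4,5,6,7} D(U)={1,5,7}: no change => not a revision
Constraint 2 (Z != U) on D(Z)={1,4,5} D(U)={1,5,7}: no change => not a revision
Constraint 3 (U + W = Z) on D(U)={1,5,7} D(W)={1,2,4,5,6,7} D(Z)={1,4,5}: U {1,5,7}->{1}; W {1,2,4,5,6,7}->{4}; Z {1,4,5}->{5} => REVISION
Total revisions = 1

Answer: 1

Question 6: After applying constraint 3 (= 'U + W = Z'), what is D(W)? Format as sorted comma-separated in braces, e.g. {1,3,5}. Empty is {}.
Answer: {4}

Derivation:
Constraint 1 (W != U) on D(W)={1,2,4,5,6,7} D(U)={1,5,7}: no change
Constraint 2 (Z != U) on D(Z)={1,4,5} D(U)={1,5,7}: no change
Constraint 3 (U + W = Z) on D(U)={1,5,7} D(W)={1,2,4,5,6,7} D(Z)={1,4,5}: U {1,5,7}->{1}; W {1,2,4,5,6,7}->{4}; Z {1,4,5}->{5}
So after constraint 3: D(W) = {4}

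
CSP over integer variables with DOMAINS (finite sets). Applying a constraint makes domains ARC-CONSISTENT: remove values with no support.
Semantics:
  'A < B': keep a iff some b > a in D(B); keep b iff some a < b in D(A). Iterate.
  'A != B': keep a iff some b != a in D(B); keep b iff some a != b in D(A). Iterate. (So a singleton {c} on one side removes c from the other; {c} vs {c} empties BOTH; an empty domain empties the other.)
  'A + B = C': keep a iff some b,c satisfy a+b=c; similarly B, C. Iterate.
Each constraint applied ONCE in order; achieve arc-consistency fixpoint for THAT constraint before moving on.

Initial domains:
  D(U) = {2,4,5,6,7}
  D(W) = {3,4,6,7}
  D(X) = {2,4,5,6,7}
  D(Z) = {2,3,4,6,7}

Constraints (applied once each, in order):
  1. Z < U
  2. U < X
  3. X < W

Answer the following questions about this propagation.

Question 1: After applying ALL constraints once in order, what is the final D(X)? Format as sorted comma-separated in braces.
Answer: {5,6}

Derivation:
Constraint 1 (Z < U) on D(Z)={2,3,4,6,7} D(U)={2,4,5,6,7}: Z {2,3,4,6,7}->{2,3,4,6}; U {2,4,5,6,7}->{4,5,6,7}
Constraint 2 (U < X) on D(U)={4,5,6,7} D(X)={2,4,5,6,7}: U {4,5,6,7}->{4,5,6}; X {2,4,5,6,7}->{5,6,7}
Constraint 3 (X < W) on D(X)={5,6,7} D(W)={3,4,6,7}: X {5,6,7}->{5,6}; W {3,4,6,7}->{6,7}
So after all 3 constraints: D(X) = {5,6}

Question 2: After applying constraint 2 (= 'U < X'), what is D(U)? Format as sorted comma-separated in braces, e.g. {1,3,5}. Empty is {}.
Answer: {4,5,6}

Derivation:
Constraint 1 (Z < U) on D(Z)={2,3,4,6,7} D(U)={2,4,5,6,7}: Z {2,3,4,6,7}->{2,3,4,6}; U {2,4,5,6,7}->{4,5,6,7}
Constraint 2 (U < X) on D(U)={4,5,6,7} D(X)={2,4,5,6,7}: U {4,5,6,7}->{4,5,6}; X {2,4,5,6,7}->{5,6,7}
So after constraint 2: D(U) = {4,5,6}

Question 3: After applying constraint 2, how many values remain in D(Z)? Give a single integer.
Constraint 1 (Z < U) on D(Z)={2,3,4,6,7} D(U)={2,4,5,6,7}: Z {2,3,4,6,7}->{2,3,4,6}; U {2,4,5,6,7}->{4,5,6,7}
Constraint 2 (U < X) on D(U)={4,5,6,7} D(X)={2,4,5,6,7}: U {4,5,6,7}->{4,5,6}; X {2,4,5,6,7}->{5,6,7}
So after constraint 2: D(Z)={2,3,4,6}, size = 4

Answer: 4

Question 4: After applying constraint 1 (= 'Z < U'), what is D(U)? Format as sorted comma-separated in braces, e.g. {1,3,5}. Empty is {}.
Constraint 1 (Z < U) on D(Z)={2,3,4,6,7} D(U)={2,4,5,6,7}: Z {2,3,4,6,7}->{2,3,4,6}; U {2,4,5,6,7}->{4,5,6,7}
So after constraint 1: D(U) = {4,5,6,7}

Answer: {4,5,6,7}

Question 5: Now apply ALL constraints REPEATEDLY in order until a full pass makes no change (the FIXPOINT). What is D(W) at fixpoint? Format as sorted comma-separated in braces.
pass 0 (initial): D(W)={3,4,6,7}
pass 1: U {2,4,5,6,7}->{4,5,6}; W {3,4,6,7}->{6,7}; X {2,4,5,6,7}->{5,6}; Z {2,3,4,6,7}->{2,3,4,6}
pass 2: U {4,5,6}->{4,5}; Z {2,3,4,6}->{2,3,4}
pass 3: no change
Fixpoint after 3 passes: D(W) = {6,7}

Answer: {6,7}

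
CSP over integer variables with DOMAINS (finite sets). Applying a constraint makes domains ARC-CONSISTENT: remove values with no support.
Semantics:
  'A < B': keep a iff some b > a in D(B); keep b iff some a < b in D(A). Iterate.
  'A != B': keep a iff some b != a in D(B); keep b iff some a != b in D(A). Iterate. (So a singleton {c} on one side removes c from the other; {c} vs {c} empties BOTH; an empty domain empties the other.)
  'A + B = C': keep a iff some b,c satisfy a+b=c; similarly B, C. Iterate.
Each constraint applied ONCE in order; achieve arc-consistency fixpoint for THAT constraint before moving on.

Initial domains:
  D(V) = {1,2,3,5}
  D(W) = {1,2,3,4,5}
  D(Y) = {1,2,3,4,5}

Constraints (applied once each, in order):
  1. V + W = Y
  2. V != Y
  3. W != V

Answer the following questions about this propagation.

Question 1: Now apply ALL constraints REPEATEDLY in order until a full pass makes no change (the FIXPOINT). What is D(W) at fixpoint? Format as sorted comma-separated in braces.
Answer: {1,2,3,4}

Derivation:
pass 0 (initial): D(W)={1,2,3,4,5}
pass 1: V {1,2,3,5}->{1,2,3}; W {1,2,3,4,5}->{1,2,3,4}; Y {1,2,3,4,5}->{2,3,4,5}
pass 2: no change
Fixpoint after 2 passes: D(W) = {1,2,3,4}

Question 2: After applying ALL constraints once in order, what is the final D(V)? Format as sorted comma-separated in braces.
Constraint 1 (V + W = Y) on D(V)={1,2,3,5} D(W)={1,2,3,4,5} D(Y)={1,2,3,4,5}: V {1,2,3,5}->{1,2,3}; W {1,2,3,4,5}->{1,2,3,4}; Y {1,2,3,4,5}->{2,3,4,5}
Constraint 2 (V != Y) on D(V)={1,2,3} D(Y)={2,3,4,5}: no change
Constraint 3 (W != V) on D(W)={1,2,3,4} D(V)={1,2,3}: no change
So after all 3 constraints: D(V) = {1,2,3}

Answer: {1,2,3}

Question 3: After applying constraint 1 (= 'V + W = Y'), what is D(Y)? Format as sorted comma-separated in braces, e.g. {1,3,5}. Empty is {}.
Constraint 1 (V + W = Y) on D(V)={1,2,3,5} D(W)={1,2,3,4,5} D(Y)={1,2,3,4,5}: V {1,2,3,5}->{1,2,3}; W {1,2,3,4,5}->{1,2,3,4}; Y {1,2,3,4,5}->{2,3,4,5}
So after constraint 1: D(Y) = {2,3,4,5}

Answer: {2,3,4,5}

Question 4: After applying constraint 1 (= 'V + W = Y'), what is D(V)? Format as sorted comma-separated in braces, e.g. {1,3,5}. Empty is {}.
Answer: {1,2,3}

Derivation:
Constraint 1 (V + W = Y) on D(V)={1,2,3,5} D(W)={1,2,3,4,5} D(Y)={1,2,3,4,5}: V {1,2,3,5}->{1,2,3}; W {1,2,3,4,5}->{1,2,3,4}; Y {1,2,3,4,5}->{2,3,4,5}
So after constraint 1: D(V) = {1,2,3}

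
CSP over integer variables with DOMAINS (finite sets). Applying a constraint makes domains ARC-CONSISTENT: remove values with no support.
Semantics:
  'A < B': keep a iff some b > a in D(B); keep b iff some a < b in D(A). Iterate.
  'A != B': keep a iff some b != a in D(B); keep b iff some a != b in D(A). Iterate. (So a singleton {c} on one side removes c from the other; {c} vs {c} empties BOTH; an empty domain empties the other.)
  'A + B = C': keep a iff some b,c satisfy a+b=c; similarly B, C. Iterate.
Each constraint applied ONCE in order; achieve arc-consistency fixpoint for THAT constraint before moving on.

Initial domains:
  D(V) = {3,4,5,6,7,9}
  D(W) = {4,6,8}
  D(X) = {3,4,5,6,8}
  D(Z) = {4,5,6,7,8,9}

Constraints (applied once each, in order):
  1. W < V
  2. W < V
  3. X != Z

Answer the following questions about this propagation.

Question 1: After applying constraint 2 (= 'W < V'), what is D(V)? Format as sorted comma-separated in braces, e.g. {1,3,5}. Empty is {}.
Answer: {5,6,7,9}

Derivation:
Constraint 1 (W < V) on D(W)={4,6,8} D(V)={3,4,5,6,7,9}: V {3,4,5,6,7,9}->{5,6,7,9}
Constraint 2 (W < V) on D(W)={4,6,8} D(V)={5,6,7,9}: no change
So after constraint 2: D(V) = {5,6,7,9}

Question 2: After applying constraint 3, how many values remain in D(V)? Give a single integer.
Answer: 4

Derivation:
Constraint 1 (W < V) on D(W)={4,6,8} D(V)={3,4,5,6,7,9}: V {3,4,5,6,7,9}->{5,6,7,9}
Constraint 2 (W < V) on D(W)={4,6,8} D(V)={5,6,7,9}: no change
Constraint 3 (X != Z) on D(X)={3,4,5,6,8} D(Z)={4,5,6,7,8,9}: no change
So after constraint 3: D(V)={5,6,7,9}, size = 4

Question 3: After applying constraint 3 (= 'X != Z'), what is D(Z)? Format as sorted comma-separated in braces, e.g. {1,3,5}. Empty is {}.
Constraint 1 (W < V) on D(W)={4,6,8} D(V)={3,4,5,6,7,9}: V {3,4,5,6,7,9}->{5,6,7,9}
Constraint 2 (W < V) on D(W)={4,6,8} D(V)={5,6,7,9}: no change
Constraint 3 (X != Z) on D(X)={3,4,5,6,8} D(Z)={4,5,6,7,8,9}: no change
So after constraint 3: D(Z) = {4,5,6,7,8,9}

Answer: {4,5,6,7,8,9}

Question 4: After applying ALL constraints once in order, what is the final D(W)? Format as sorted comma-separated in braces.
Constraint 1 (W < V) on D(W)={4,6,8} D(V)={3,4,5,6,7,9}: V {3,4,5,6,7,9}->{5,6,7,9}
Constraint 2 (W < V) on D(W)={4,6,8} D(V)={5,6,7,9}: no change
Constraint 3 (X != Z) on D(X)={3,4,5,6,8} D(Z)={4,5,6,7,8,9}: no change
So after all 3 constraints: D(W) = {4,6,8}

Answer: {4,6,8}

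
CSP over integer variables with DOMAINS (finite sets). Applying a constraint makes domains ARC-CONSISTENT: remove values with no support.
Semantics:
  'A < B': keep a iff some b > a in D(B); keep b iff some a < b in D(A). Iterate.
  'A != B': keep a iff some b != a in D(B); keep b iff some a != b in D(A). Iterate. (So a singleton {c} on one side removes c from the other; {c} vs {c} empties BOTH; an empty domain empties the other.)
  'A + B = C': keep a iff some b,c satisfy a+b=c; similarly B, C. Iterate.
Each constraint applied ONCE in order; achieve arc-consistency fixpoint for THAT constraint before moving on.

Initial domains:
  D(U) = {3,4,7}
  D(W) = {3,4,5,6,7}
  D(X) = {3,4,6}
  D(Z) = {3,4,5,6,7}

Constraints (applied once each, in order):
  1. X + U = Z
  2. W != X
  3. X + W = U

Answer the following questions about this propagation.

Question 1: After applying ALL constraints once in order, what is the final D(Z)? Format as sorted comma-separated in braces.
Constraint 1 (X + U = Z) on D(X)={3,4,6} D(U)={3,4,7} D(Z)={3,4,5,6,7}: X {3,4,6}->{3,4}; U {3,4,7}->{3,4}; Z {3,4,5,6,7}->{6,7}
Constraint 2 (W != X) on D(W)={3,4,5,6,7} D(X)={3,4}: no change
Constraint 3 (X + W = U) on D(X)={3,4} D(W)={3,4,5,6,7} D(U)={3,4}: X {3,4}->{}; W {3,4,5,6,7}->{}; U {3,4}->{}
So after all 3 constraints: D(Z) = {6,7}

Answer: {6,7}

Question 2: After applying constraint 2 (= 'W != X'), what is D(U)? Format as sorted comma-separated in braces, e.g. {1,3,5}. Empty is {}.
Constraint 1 (X + U = Z) on D(X)={3,4,6} D(U)={3,4,7} D(Z)={3,4,5,6,7}: X {3,4,6}->{3,4}; U {3,4,7}->{3,4}; Z {3,4,5,6,7}->{6,7}
Constraint 2 (W != X) on D(W)={3,4,5,6,7} D(X)={3,4}: no change
So after constraint 2: D(U) = {3,4}

Answer: {3,4}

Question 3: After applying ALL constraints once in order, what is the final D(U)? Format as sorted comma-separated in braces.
Constraint 1 (X + U = Z) on D(X)={3,4,6} D(U)={3,4,7} D(Z)={3,4,5,6,7}: X {3,4,6}->{3,4}; U {3,4,7}->{3,4}; Z {3,4,5,6,7}->{6,7}
Constraint 2 (W != X) on D(W)={3,4,5,6,7} D(X)={3,4}: no change
Constraint 3 (X + W = U) on D(X)={3,4} D(W)={3,4,5,6,7} D(U)={3,4}: X {3,4}->{}; W {3,4,5,6,7}->{}; U {3,4}->{}
So after all 3 constraints: D(U) = {}

Answer: {}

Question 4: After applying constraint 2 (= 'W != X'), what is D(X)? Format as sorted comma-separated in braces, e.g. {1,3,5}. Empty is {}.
Constraint 1 (X + U = Z) on D(X)={3,4,6} D(U)={3,4,7} D(Z)={3,4,5,6,7}: X {3,4,6}->{3,4}; U {3,4,7}->{3,4}; Z {3,4,5,6,7}->{6,7}
Constraint 2 (W != X) on D(W)={3,4,5,6,7} D(X)={3,4}: no change
So after constraint 2: D(X) = {3,4}

Answer: {3,4}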